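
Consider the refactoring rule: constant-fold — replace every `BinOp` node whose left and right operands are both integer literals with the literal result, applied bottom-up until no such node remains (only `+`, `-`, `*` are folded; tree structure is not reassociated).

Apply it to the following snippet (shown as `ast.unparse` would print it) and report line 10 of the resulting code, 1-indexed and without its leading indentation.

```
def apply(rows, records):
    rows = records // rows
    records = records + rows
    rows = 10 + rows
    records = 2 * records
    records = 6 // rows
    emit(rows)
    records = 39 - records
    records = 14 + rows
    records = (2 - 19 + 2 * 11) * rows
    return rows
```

records = 5 * rows

Transformed code:
def apply(rows, records):
    rows = records // rows
    records = records + rows
    rows = 10 + rows
    records = 2 * records
    records = 6 // rows
    emit(rows)
    records = 39 - records
    records = 14 + rows
    records = 5 * rows
    return rows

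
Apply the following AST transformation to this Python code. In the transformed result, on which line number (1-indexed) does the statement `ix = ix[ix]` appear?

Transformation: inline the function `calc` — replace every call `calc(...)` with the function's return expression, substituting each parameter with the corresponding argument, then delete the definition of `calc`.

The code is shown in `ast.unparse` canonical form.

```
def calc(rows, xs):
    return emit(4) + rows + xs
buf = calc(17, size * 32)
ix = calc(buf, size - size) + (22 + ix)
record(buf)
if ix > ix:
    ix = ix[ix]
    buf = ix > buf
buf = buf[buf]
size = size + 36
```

5

Transformed code:
buf = emit(4) + 17 + size * 32
ix = emit(4) + buf + (size - size) + (22 + ix)
record(buf)
if ix > ix:
    ix = ix[ix]
    buf = ix > buf
buf = buf[buf]
size = size + 36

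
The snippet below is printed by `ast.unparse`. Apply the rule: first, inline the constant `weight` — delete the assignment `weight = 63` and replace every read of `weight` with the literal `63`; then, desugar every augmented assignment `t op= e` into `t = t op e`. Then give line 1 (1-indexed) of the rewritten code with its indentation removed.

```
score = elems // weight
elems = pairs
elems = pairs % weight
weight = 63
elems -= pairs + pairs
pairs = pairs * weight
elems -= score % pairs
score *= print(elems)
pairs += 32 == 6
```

score = elems // 63

Transformed code:
score = elems // 63
elems = pairs
elems = pairs % 63
elems = elems - (pairs + pairs)
pairs = pairs * 63
elems = elems - score % pairs
score = score * print(elems)
pairs = pairs + (32 == 6)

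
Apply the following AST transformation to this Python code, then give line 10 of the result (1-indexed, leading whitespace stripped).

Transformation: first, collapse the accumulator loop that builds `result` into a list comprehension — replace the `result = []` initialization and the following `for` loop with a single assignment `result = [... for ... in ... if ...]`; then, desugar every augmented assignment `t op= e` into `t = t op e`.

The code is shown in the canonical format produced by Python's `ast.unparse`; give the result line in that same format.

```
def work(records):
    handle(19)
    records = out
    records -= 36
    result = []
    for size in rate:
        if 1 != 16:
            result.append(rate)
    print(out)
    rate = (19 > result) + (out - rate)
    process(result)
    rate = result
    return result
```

Transformed code:
def work(records):
    handle(19)
    records = out
    records = records - 36
    result = [rate for size in rate if 1 != 16]
    print(out)
    rate = (19 > result) + (out - rate)
    process(result)
    rate = result
    return result

return result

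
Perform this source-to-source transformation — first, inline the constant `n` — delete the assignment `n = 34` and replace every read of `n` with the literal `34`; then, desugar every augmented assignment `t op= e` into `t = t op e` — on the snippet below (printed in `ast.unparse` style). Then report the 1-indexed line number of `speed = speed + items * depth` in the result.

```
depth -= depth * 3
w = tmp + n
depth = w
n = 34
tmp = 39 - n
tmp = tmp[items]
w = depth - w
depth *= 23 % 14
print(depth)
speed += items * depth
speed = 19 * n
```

Transformed code:
depth = depth - depth * 3
w = tmp + 34
depth = w
tmp = 39 - 34
tmp = tmp[items]
w = depth - w
depth = depth * (23 % 14)
print(depth)
speed = speed + items * depth
speed = 19 * 34

9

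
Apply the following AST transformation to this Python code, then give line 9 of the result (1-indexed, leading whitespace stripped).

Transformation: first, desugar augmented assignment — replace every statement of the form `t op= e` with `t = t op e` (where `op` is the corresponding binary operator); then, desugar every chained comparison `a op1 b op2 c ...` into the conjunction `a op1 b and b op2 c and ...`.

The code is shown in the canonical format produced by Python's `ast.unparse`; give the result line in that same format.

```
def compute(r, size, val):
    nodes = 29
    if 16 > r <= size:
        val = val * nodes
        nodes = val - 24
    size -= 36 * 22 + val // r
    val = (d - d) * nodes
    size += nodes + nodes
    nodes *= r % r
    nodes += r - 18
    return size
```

Transformed code:
def compute(r, size, val):
    nodes = 29
    if 16 > r and r <= size:
        val = val * nodes
        nodes = val - 24
    size = size - (36 * 22 + val // r)
    val = (d - d) * nodes
    size = size + (nodes + nodes)
    nodes = nodes * (r % r)
    nodes = nodes + (r - 18)
    return size

nodes = nodes * (r % r)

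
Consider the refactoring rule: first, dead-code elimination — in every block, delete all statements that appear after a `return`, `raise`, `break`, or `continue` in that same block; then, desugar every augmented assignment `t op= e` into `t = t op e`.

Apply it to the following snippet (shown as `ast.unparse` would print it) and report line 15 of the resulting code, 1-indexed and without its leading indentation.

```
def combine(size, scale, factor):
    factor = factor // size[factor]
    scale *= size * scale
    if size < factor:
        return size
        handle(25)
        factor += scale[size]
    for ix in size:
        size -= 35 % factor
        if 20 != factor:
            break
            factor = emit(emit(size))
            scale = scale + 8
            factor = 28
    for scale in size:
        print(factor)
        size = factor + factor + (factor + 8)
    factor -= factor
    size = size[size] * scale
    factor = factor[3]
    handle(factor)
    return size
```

factor = factor[3]

Transformed code:
def combine(size, scale, factor):
    factor = factor // size[factor]
    scale = scale * (size * scale)
    if size < factor:
        return size
    for ix in size:
        size = size - 35 % factor
        if 20 != factor:
            break
    for scale in size:
        print(factor)
        size = factor + factor + (factor + 8)
    factor = factor - factor
    size = size[size] * scale
    factor = factor[3]
    handle(factor)
    return size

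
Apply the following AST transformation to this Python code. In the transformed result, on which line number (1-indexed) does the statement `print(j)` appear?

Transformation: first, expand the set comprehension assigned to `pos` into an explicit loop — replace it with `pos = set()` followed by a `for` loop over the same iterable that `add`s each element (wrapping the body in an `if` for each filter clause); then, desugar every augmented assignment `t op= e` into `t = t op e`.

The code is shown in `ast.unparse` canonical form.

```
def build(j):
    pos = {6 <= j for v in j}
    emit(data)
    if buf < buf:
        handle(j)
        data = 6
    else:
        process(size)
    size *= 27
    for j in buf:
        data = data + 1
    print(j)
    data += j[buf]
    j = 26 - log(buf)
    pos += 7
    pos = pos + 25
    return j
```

14

Transformed code:
def build(j):
    pos = set()
    for v in j:
        pos.add(6 <= j)
    emit(data)
    if buf < buf:
        handle(j)
        data = 6
    else:
        process(size)
    size = size * 27
    for j in buf:
        data = data + 1
    print(j)
    data = data + j[buf]
    j = 26 - log(buf)
    pos = pos + 7
    pos = pos + 25
    return j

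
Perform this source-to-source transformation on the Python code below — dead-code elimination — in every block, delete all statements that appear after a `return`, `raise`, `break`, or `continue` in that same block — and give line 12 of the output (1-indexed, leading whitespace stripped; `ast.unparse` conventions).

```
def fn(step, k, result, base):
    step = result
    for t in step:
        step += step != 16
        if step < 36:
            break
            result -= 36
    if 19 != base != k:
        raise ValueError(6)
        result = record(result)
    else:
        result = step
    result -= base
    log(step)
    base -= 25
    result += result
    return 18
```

log(step)

Transformed code:
def fn(step, k, result, base):
    step = result
    for t in step:
        step += step != 16
        if step < 36:
            break
    if 19 != base != k:
        raise ValueError(6)
    else:
        result = step
    result -= base
    log(step)
    base -= 25
    result += result
    return 18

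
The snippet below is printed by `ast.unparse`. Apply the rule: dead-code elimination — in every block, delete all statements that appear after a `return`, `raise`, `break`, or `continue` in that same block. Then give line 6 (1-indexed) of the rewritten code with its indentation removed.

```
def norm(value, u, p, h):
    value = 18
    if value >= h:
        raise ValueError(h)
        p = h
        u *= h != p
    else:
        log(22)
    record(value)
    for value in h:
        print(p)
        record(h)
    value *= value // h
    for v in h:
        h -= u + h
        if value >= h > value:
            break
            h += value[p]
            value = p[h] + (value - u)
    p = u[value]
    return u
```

log(22)

Transformed code:
def norm(value, u, p, h):
    value = 18
    if value >= h:
        raise ValueError(h)
    else:
        log(22)
    record(value)
    for value in h:
        print(p)
        record(h)
    value *= value // h
    for v in h:
        h -= u + h
        if value >= h > value:
            break
    p = u[value]
    return u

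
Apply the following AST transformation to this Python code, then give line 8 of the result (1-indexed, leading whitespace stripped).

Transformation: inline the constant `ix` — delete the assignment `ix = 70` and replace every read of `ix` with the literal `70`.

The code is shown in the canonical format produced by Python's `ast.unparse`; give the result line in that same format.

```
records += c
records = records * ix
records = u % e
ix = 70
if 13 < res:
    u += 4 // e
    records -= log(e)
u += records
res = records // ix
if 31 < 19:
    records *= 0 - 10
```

Transformed code:
records += c
records = records * 70
records = u % e
if 13 < res:
    u += 4 // e
    records -= log(e)
u += records
res = records // 70
if 31 < 19:
    records *= 0 - 10

res = records // 70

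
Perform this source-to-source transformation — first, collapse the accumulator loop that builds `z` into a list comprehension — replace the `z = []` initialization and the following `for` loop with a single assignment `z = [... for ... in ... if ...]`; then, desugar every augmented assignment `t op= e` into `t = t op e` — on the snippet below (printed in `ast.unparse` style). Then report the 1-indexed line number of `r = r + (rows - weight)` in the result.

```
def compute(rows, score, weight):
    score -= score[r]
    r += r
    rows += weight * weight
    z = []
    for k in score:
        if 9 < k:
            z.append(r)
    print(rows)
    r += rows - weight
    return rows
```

Transformed code:
def compute(rows, score, weight):
    score = score - score[r]
    r = r + r
    rows = rows + weight * weight
    z = [r for k in score if 9 < k]
    print(rows)
    r = r + (rows - weight)
    return rows

7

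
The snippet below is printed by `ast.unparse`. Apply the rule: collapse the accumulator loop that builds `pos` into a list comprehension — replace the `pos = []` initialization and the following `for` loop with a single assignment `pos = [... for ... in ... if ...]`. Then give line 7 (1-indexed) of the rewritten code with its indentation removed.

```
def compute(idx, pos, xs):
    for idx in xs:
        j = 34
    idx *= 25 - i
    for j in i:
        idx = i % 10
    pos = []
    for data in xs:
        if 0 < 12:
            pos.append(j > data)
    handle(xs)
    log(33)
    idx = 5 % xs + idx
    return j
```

pos = [j > data for data in xs if 0 < 12]

Transformed code:
def compute(idx, pos, xs):
    for idx in xs:
        j = 34
    idx *= 25 - i
    for j in i:
        idx = i % 10
    pos = [j > data for data in xs if 0 < 12]
    handle(xs)
    log(33)
    idx = 5 % xs + idx
    return j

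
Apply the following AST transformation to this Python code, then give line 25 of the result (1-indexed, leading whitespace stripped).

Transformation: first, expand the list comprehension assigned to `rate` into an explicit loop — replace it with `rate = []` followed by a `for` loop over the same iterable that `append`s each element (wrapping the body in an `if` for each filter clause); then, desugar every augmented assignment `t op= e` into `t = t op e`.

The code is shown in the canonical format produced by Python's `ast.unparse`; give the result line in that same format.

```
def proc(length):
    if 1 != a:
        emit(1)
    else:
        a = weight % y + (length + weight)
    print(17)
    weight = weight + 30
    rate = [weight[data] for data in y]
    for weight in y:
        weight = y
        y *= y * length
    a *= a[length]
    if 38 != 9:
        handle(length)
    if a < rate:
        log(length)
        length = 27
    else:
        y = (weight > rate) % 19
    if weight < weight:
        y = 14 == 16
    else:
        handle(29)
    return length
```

handle(29)

Transformed code:
def proc(length):
    if 1 != a:
        emit(1)
    else:
        a = weight % y + (length + weight)
    print(17)
    weight = weight + 30
    rate = []
    for data in y:
        rate.append(weight[data])
    for weight in y:
        weight = y
        y = y * (y * length)
    a = a * a[length]
    if 38 != 9:
        handle(length)
    if a < rate:
        log(length)
        length = 27
    else:
        y = (weight > rate) % 19
    if weight < weight:
        y = 14 == 16
    else:
        handle(29)
    return length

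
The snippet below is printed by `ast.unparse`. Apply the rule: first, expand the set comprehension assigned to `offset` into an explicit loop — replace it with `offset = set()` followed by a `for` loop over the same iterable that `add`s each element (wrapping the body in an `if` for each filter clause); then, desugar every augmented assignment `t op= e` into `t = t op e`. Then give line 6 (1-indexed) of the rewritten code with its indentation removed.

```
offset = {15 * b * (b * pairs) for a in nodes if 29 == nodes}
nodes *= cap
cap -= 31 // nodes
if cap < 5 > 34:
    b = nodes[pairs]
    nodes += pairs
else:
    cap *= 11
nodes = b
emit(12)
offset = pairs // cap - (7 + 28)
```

Transformed code:
offset = set()
for a in nodes:
    if 29 == nodes:
        offset.add(15 * b * (b * pairs))
nodes = nodes * cap
cap = cap - 31 // nodes
if cap < 5 > 34:
    b = nodes[pairs]
    nodes = nodes + pairs
else:
    cap = cap * 11
nodes = b
emit(12)
offset = pairs // cap - (7 + 28)

cap = cap - 31 // nodes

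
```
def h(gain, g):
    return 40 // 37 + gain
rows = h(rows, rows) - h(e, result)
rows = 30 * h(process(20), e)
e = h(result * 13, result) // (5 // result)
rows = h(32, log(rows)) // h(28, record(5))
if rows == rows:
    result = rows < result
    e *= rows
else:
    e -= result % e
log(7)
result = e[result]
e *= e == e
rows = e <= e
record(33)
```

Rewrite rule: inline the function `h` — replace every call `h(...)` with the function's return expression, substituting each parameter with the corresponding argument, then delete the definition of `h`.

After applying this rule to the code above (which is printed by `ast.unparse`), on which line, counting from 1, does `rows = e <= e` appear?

13

Transformed code:
rows = 40 // 37 + rows - (40 // 37 + e)
rows = 30 * (40 // 37 + process(20))
e = (40 // 37 + result * 13) // (5 // result)
rows = (40 // 37 + 32) // (40 // 37 + 28)
if rows == rows:
    result = rows < result
    e *= rows
else:
    e -= result % e
log(7)
result = e[result]
e *= e == e
rows = e <= e
record(33)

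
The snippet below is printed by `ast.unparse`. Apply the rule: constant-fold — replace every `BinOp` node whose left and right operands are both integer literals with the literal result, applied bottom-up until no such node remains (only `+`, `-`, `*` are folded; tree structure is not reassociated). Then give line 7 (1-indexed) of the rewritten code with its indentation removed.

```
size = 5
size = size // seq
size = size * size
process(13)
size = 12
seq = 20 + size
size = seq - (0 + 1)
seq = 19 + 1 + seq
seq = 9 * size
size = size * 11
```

size = seq - 1

Transformed code:
size = 5
size = size // seq
size = size * size
process(13)
size = 12
seq = 20 + size
size = seq - 1
seq = 20 + seq
seq = 9 * size
size = size * 11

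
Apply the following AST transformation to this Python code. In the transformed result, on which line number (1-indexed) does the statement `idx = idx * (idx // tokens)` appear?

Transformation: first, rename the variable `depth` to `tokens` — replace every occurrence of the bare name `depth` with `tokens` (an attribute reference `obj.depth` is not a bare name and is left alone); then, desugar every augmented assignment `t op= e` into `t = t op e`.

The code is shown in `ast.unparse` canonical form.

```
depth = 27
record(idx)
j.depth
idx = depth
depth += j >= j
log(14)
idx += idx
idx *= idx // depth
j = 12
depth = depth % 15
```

8

Transformed code:
tokens = 27
record(idx)
j.depth
idx = tokens
tokens = tokens + (j >= j)
log(14)
idx = idx + idx
idx = idx * (idx // tokens)
j = 12
tokens = tokens % 15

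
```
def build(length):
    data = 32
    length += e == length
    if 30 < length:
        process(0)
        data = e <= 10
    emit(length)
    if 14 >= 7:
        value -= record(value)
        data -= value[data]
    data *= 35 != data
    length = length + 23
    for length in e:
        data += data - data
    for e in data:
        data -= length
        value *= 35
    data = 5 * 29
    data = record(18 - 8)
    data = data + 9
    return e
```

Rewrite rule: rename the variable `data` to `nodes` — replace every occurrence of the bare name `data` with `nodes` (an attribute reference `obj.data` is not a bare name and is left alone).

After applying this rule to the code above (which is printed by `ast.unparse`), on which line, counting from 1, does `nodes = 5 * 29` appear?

Transformed code:
def build(length):
    nodes = 32
    length += e == length
    if 30 < length:
        process(0)
        nodes = e <= 10
    emit(length)
    if 14 >= 7:
        value -= record(value)
        nodes -= value[nodes]
    nodes *= 35 != nodes
    length = length + 23
    for length in e:
        nodes += nodes - nodes
    for e in nodes:
        nodes -= length
        value *= 35
    nodes = 5 * 29
    nodes = record(18 - 8)
    nodes = nodes + 9
    return e

18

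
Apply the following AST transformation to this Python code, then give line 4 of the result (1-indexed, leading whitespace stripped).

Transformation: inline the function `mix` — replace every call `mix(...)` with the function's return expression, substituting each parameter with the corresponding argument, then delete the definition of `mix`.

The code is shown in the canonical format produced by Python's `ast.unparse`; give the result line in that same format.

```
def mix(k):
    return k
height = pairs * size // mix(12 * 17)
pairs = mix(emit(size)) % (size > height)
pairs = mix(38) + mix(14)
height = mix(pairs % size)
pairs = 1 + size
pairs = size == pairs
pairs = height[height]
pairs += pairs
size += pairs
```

Transformed code:
height = pairs * size // (12 * 17)
pairs = emit(size) % (size > height)
pairs = 38 + 14
height = pairs % size
pairs = 1 + size
pairs = size == pairs
pairs = height[height]
pairs += pairs
size += pairs

height = pairs % size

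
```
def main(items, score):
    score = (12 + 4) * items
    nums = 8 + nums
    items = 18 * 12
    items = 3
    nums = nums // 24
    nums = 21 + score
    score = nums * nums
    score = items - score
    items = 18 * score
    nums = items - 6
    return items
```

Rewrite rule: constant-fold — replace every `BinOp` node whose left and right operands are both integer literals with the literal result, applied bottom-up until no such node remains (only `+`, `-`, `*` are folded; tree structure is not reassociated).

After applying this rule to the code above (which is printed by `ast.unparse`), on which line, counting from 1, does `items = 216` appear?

Transformed code:
def main(items, score):
    score = 16 * items
    nums = 8 + nums
    items = 216
    items = 3
    nums = nums // 24
    nums = 21 + score
    score = nums * nums
    score = items - score
    items = 18 * score
    nums = items - 6
    return items

4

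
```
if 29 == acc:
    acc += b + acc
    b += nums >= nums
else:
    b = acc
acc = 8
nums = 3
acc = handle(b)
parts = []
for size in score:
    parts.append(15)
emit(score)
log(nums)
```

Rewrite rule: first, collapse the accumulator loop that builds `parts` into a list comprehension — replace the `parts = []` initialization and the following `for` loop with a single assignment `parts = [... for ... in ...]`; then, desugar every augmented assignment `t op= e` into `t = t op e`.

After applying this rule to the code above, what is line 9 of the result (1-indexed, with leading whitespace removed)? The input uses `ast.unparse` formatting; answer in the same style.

Transformed code:
if 29 == acc:
    acc = acc + (b + acc)
    b = b + (nums >= nums)
else:
    b = acc
acc = 8
nums = 3
acc = handle(b)
parts = [15 for size in score]
emit(score)
log(nums)

parts = [15 for size in score]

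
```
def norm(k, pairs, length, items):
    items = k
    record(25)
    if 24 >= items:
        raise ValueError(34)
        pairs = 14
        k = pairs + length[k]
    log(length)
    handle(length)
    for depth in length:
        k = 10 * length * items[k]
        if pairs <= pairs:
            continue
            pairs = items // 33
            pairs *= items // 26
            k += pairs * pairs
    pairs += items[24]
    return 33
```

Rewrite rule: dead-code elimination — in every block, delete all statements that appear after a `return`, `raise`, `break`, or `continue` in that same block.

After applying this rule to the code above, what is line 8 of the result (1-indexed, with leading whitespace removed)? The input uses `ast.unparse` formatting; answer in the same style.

Transformed code:
def norm(k, pairs, length, items):
    items = k
    record(25)
    if 24 >= items:
        raise ValueError(34)
    log(length)
    handle(length)
    for depth in length:
        k = 10 * length * items[k]
        if pairs <= pairs:
            continue
    pairs += items[24]
    return 33

for depth in length:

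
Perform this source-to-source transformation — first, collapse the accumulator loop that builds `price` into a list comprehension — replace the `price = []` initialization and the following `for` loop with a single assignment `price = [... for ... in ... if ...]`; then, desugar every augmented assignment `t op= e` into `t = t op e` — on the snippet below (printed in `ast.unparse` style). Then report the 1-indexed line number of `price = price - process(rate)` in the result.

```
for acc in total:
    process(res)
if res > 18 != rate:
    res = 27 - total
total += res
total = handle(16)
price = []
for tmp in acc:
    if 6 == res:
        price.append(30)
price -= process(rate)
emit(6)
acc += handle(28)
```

Transformed code:
for acc in total:
    process(res)
if res > 18 != rate:
    res = 27 - total
total = total + res
total = handle(16)
price = [30 for tmp in acc if 6 == res]
price = price - process(rate)
emit(6)
acc = acc + handle(28)

8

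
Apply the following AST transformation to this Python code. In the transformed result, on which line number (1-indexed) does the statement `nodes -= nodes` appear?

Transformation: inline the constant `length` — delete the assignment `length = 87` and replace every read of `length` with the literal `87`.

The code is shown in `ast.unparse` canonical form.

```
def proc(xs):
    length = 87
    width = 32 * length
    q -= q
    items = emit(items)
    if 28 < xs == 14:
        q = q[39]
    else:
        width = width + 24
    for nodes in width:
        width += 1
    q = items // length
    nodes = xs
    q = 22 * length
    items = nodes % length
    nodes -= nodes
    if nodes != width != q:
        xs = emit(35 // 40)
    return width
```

Transformed code:
def proc(xs):
    width = 32 * 87
    q -= q
    items = emit(items)
    if 28 < xs == 14:
        q = q[39]
    else:
        width = width + 24
    for nodes in width:
        width += 1
    q = items // 87
    nodes = xs
    q = 22 * 87
    items = nodes % 87
    nodes -= nodes
    if nodes != width != q:
        xs = emit(35 // 40)
    return width

15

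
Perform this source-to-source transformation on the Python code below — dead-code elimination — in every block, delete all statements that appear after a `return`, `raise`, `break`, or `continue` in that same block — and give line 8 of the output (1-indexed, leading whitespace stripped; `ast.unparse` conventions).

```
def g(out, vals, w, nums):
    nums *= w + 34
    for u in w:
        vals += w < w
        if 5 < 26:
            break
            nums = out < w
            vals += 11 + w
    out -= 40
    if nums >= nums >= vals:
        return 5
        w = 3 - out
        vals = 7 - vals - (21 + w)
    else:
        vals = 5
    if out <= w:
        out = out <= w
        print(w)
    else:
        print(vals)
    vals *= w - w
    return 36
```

if nums >= nums >= vals:

Transformed code:
def g(out, vals, w, nums):
    nums *= w + 34
    for u in w:
        vals += w < w
        if 5 < 26:
            break
    out -= 40
    if nums >= nums >= vals:
        return 5
    else:
        vals = 5
    if out <= w:
        out = out <= w
        print(w)
    else:
        print(vals)
    vals *= w - w
    return 36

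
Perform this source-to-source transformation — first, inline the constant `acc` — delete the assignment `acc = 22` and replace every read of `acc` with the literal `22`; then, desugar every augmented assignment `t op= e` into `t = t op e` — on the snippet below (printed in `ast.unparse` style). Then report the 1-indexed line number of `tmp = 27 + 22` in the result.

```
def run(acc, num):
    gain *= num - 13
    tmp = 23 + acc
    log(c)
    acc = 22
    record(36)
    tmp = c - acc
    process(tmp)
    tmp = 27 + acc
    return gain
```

Transformed code:
def run(acc, num):
    gain = gain * (num - 13)
    tmp = 23 + 22
    log(c)
    record(36)
    tmp = c - 22
    process(tmp)
    tmp = 27 + 22
    return gain

8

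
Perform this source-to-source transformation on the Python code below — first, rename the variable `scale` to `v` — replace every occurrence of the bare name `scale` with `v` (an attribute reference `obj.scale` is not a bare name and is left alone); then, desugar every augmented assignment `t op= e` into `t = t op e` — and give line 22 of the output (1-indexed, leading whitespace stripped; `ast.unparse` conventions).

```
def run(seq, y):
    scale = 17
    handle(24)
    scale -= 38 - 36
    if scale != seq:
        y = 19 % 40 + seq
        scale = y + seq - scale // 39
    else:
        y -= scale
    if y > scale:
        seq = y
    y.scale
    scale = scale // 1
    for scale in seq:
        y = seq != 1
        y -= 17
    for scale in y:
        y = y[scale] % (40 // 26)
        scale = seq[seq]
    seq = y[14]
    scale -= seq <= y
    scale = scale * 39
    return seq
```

Transformed code:
def run(seq, y):
    v = 17
    handle(24)
    v = v - (38 - 36)
    if v != seq:
        y = 19 % 40 + seq
        v = y + seq - v // 39
    else:
        y = y - v
    if y > v:
        seq = y
    y.scale
    v = v // 1
    for v in seq:
        y = seq != 1
        y = y - 17
    for v in y:
        y = y[v] % (40 // 26)
        v = seq[seq]
    seq = y[14]
    v = v - (seq <= y)
    v = v * 39
    return seq

v = v * 39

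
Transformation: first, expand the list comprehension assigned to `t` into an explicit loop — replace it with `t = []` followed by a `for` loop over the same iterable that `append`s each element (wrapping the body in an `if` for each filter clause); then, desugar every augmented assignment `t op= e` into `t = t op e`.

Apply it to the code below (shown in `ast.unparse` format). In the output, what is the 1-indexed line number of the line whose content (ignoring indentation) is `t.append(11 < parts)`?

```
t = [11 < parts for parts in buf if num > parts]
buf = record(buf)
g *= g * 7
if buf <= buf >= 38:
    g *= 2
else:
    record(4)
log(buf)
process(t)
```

Transformed code:
t = []
for parts in buf:
    if num > parts:
        t.append(11 < parts)
buf = record(buf)
g = g * (g * 7)
if buf <= buf >= 38:
    g = g * 2
else:
    record(4)
log(buf)
process(t)

4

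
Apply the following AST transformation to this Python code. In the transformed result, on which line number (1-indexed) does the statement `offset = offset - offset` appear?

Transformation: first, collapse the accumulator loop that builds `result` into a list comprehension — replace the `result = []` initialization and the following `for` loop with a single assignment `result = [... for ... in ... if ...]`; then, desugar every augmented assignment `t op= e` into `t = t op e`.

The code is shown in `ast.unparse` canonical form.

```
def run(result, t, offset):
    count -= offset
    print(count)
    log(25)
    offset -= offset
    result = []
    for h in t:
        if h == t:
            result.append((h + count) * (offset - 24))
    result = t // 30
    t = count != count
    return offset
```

Transformed code:
def run(result, t, offset):
    count = count - offset
    print(count)
    log(25)
    offset = offset - offset
    result = [(h + count) * (offset - 24) for h in t if h == t]
    result = t // 30
    t = count != count
    return offset

5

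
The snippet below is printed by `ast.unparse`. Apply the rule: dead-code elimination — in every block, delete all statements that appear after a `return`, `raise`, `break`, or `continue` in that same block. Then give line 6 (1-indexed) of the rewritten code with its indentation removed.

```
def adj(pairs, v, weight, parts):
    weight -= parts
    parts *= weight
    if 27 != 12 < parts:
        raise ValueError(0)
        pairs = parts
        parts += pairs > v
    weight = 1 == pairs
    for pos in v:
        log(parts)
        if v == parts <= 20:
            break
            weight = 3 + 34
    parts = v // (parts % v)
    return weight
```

weight = 1 == pairs

Transformed code:
def adj(pairs, v, weight, parts):
    weight -= parts
    parts *= weight
    if 27 != 12 < parts:
        raise ValueError(0)
    weight = 1 == pairs
    for pos in v:
        log(parts)
        if v == parts <= 20:
            break
    parts = v // (parts % v)
    return weight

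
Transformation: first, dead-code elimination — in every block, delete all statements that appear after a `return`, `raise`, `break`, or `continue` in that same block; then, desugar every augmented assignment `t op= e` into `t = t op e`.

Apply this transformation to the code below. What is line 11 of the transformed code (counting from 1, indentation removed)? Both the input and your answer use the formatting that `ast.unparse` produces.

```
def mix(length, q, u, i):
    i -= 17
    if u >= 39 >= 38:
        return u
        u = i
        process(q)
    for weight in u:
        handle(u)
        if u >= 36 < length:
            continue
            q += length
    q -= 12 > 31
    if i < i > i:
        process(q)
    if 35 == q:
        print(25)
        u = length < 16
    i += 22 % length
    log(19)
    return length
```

Transformed code:
def mix(length, q, u, i):
    i = i - 17
    if u >= 39 >= 38:
        return u
    for weight in u:
        handle(u)
        if u >= 36 < length:
            continue
    q = q - (12 > 31)
    if i < i > i:
        process(q)
    if 35 == q:
        print(25)
        u = length < 16
    i = i + 22 % length
    log(19)
    return length

process(q)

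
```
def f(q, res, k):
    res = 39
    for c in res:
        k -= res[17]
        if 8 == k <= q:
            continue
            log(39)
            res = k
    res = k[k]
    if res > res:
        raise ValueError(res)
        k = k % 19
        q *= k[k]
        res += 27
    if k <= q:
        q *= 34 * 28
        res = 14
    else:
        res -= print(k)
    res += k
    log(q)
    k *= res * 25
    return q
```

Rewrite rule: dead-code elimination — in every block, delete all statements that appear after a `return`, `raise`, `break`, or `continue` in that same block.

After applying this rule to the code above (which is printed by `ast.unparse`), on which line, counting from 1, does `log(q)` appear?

16

Transformed code:
def f(q, res, k):
    res = 39
    for c in res:
        k -= res[17]
        if 8 == k <= q:
            continue
    res = k[k]
    if res > res:
        raise ValueError(res)
    if k <= q:
        q *= 34 * 28
        res = 14
    else:
        res -= print(k)
    res += k
    log(q)
    k *= res * 25
    return q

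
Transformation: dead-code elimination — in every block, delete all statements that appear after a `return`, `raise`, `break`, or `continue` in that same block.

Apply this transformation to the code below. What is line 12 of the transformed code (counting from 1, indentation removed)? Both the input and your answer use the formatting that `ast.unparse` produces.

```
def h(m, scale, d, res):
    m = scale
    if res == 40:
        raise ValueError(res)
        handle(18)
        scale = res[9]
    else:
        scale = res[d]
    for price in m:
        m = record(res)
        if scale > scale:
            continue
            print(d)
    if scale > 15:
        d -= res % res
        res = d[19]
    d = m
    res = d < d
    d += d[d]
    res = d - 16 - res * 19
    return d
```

d -= res % res

Transformed code:
def h(m, scale, d, res):
    m = scale
    if res == 40:
        raise ValueError(res)
    else:
        scale = res[d]
    for price in m:
        m = record(res)
        if scale > scale:
            continue
    if scale > 15:
        d -= res % res
        res = d[19]
    d = m
    res = d < d
    d += d[d]
    res = d - 16 - res * 19
    return d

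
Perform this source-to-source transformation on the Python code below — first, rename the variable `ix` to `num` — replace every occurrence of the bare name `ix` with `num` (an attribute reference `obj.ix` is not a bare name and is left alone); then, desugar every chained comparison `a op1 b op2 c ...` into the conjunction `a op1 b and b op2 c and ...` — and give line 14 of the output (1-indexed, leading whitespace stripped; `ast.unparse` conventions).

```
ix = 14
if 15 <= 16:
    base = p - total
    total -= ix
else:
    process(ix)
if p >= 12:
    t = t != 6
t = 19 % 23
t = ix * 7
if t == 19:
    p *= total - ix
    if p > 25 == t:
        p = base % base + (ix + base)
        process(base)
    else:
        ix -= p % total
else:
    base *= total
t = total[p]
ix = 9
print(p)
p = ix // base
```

p = base % base + (num + base)

Transformed code:
num = 14
if 15 <= 16:
    base = p - total
    total -= num
else:
    process(num)
if p >= 12:
    t = t != 6
t = 19 % 23
t = num * 7
if t == 19:
    p *= total - num
    if p > 25 and 25 == t:
        p = base % base + (num + base)
        process(base)
    else:
        num -= p % total
else:
    base *= total
t = total[p]
num = 9
print(p)
p = num // base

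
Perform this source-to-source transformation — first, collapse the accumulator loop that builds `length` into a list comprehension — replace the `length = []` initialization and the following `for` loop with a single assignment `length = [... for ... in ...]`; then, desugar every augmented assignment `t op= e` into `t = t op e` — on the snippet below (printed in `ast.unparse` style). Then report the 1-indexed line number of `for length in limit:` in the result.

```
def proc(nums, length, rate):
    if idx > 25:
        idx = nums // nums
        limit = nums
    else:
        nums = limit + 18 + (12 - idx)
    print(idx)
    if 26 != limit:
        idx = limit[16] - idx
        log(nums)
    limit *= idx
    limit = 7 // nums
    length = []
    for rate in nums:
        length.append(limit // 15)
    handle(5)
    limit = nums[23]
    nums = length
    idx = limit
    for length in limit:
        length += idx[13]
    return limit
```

Transformed code:
def proc(nums, length, rate):
    if idx > 25:
        idx = nums // nums
        limit = nums
    else:
        nums = limit + 18 + (12 - idx)
    print(idx)
    if 26 != limit:
        idx = limit[16] - idx
        log(nums)
    limit = limit * idx
    limit = 7 // nums
    length = [limit // 15 for rate in nums]
    handle(5)
    limit = nums[23]
    nums = length
    idx = limit
    for length in limit:
        length = length + idx[13]
    return limit

18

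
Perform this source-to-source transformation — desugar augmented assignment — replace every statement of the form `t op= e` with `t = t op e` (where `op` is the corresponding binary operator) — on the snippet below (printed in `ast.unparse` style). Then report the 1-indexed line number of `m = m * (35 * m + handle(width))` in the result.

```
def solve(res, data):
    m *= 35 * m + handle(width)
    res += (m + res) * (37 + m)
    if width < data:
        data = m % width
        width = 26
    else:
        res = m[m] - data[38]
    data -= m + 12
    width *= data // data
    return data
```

Transformed code:
def solve(res, data):
    m = m * (35 * m + handle(width))
    res = res + (m + res) * (37 + m)
    if width < data:
        data = m % width
        width = 26
    else:
        res = m[m] - data[38]
    data = data - (m + 12)
    width = width * (data // data)
    return data

2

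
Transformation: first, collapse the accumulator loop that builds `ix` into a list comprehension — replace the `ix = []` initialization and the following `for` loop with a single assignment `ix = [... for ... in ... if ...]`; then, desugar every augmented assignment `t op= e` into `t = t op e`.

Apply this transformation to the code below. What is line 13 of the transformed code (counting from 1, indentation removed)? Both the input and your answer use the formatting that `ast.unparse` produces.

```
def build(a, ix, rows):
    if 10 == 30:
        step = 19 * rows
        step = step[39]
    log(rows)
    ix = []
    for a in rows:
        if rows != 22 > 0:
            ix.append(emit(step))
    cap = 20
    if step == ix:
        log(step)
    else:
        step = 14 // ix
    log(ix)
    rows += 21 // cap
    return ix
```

Transformed code:
def build(a, ix, rows):
    if 10 == 30:
        step = 19 * rows
        step = step[39]
    log(rows)
    ix = [emit(step) for a in rows if rows != 22 > 0]
    cap = 20
    if step == ix:
        log(step)
    else:
        step = 14 // ix
    log(ix)
    rows = rows + 21 // cap
    return ix

rows = rows + 21 // cap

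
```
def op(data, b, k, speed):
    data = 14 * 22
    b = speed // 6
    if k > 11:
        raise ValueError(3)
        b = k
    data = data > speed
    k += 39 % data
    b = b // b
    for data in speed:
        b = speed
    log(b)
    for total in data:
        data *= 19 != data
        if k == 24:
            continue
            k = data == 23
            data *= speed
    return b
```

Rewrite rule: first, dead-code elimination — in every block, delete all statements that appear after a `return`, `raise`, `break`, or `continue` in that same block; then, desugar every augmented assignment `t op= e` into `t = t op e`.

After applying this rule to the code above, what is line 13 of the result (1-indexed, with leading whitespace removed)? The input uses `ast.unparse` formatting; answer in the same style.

data = data * (19 != data)

Transformed code:
def op(data, b, k, speed):
    data = 14 * 22
    b = speed // 6
    if k > 11:
        raise ValueError(3)
    data = data > speed
    k = k + 39 % data
    b = b // b
    for data in speed:
        b = speed
    log(b)
    for total in data:
        data = data * (19 != data)
        if k == 24:
            continue
    return b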